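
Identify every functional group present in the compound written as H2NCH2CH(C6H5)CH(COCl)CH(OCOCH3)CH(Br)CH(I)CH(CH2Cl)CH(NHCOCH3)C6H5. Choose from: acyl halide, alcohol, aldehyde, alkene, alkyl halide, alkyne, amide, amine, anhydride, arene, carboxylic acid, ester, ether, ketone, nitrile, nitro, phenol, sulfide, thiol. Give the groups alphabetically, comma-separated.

Taking each segment in turn:
  H2NCH2: –NH2 on an sp³ carbon with no adjacent C=O → amine.
  CH(C6H5): pendant –C6H5: benzene ring → arene.
  CH(COCl): pendant –C(=O)X: carbonyl C bonded to C and halogen → acyl halide.
  CH(OCOCH3): pendant –OC(=O)CH3: an acyloxy group → ester.
  CH(Br): halogen on an sp³ carbon → alkyl halide.
  CH(I): halogen on an sp³ carbon → alkyl halide.
  CH(CH2Cl): pendant –CH2X: halogen on sp³ carbon → alkyl halide.
  CH(NHCOCH3): pendant –NHC(=O)CH3: N bonded to a carbonyl → amide (not amine).
  C6H5: –C6H5 phenyl ring → arene.

acyl halide, alkyl halide, amide, amine, arene, ester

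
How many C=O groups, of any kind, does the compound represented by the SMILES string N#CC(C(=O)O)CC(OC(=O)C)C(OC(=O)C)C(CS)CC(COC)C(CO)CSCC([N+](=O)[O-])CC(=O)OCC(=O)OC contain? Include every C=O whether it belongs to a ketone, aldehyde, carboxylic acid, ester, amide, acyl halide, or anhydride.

CH(COOH): carboxylic acid, 1 C=O (running total 1).
CH(OCOCH3): ester, 1 C=O (running total 2).
CH(OCOCH3): ester, 1 C=O (running total 3).
CH2COOCH2: ester, 1 C=O (running total 4).
COOCH3: ester, 1 C=O (running total 5).

5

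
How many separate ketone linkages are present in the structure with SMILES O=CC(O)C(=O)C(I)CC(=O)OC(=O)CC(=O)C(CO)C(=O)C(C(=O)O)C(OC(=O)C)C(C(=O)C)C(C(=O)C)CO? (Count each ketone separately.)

Reading the structure from left to right:
  OHC: terminal –CHO: carbonyl C bonded to H and C → aldehyde.
  CH(OH): –OH on an sp³ carbon → alcohol (secondary).
  CO: –C(=O)– with carbon on both sides → ketone.
  CH(I): halogen on an sp³ carbon → alkyl halide.
  CH2CO-O-COCH2: two acyl groups sharing one oxygen, –C(=O)–O–C(=O)– → anhydride.
  CO: –C(=O)– with carbon on both sides → ketone.
  CH(CH2OH): pendant –CH2OH on an sp³ backbone C → alcohol.
  CO: –C(=O)– with carbon on both sides → ketone.
  CH(COOH): pendant –COOH: carbonyl C bonded to C and –OH → carboxylic acid.
  CH(OCOCH3): pendant –OC(=O)CH3: an acyloxy group → ester.
  CH(COCH3): pendant –COCH3: carbonyl C bonded to two carbons → ketone.
  CH(COCH3): pendant –COCH3: carbonyl C bonded to two carbons → ketone.
  CH2OH: –OH on an sp³ carbon → alcohol.
Ketone appears at: CO, CO, CO, CH(COCH3), CH(COCH3) → 5.

5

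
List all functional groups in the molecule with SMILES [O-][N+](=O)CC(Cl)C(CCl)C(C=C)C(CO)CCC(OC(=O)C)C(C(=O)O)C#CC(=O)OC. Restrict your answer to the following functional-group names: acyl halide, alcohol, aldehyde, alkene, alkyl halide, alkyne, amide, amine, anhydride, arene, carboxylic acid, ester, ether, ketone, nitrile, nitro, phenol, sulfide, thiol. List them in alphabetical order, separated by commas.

alcohol, alkene, alkyl halide, alkyne, carboxylic acid, ester, nitro

Working along the chain:
  O2NCH2: –NO2 on carbon → nitro group.
  CH(Cl): halogen on an sp³ carbon → alkyl halide.
  CH(CH2Cl): pendant –CH2X: halogen on sp³ carbon → alkyl halide.
  CH(CH=CH2): pendant –CH=CH2: C=C double bond → alkene.
  CH(CH2OH): pendant –CH2OH on an sp³ backbone C → alcohol.
  CH(OCOCH3): pendant –OC(=O)CH3: an acyloxy group → ester.
  CH(COOH): pendant –COOH: carbonyl C bonded to C and –OH → carboxylic acid.
  C≡C: C≡C triple bond → alkyne.
  COOCH3: –C(=O)OCH3: carbonyl C bonded to C and to –OCH3 → ester (not ketone + ether).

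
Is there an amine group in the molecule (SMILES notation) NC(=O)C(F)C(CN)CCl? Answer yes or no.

Taking each segment in turn:
  H2NCO: –C(=O)NH2: carbonyl C bonded to C and to N → amide (the N is not a separate amine).
  CH(F): halogen on an sp³ carbon → alkyl halide.
  CH(CH2NH2): pendant –CH2NH2: N on sp³ C, no adjacent C=O → amine.
  CH2Cl: halogen on an sp³ carbon → alkyl halide.
The CH(CH2NH2) segment supplies the amine: pendant –CH2NH2: N on sp³ C, no adjacent C=O → amine.

yes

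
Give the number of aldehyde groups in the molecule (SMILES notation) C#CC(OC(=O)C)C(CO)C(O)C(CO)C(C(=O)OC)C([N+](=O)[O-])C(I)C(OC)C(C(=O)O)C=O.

Working along the chain:
  HC≡C: C≡C triple bond → alkyne.
  CH(OCOCH3): pendant –OC(=O)CH3: an acyloxy group → ester.
  CH(CH2OH): pendant –CH2OH on an sp³ backbone C → alcohol.
  CH(OH): –OH on an sp³ carbon → alcohol (secondary).
  CH(CH2OH): pendant –CH2OH on an sp³ backbone C → alcohol.
  CH(COOCH3): pendant –COOCH3: carbonyl C bonded to C and –OCH3 → ester.
  CH(NO2): –NO2 on an sp³ carbon → nitro (the N=O is not a carbonyl).
  CH(I): halogen on an sp³ carbon → alkyl halide.
  CH(OCH3): pendant –OCH3: C–O–C with sp³ C, no adjacent C=O → ether.
  CH(COOH): pendant –COOH: carbonyl C bonded to C and –OH → carboxylic acid.
  CHO: terminal –CHO: carbonyl C bonded to H and C → aldehyde.
Aldehyde appears at: CHO → 1.

1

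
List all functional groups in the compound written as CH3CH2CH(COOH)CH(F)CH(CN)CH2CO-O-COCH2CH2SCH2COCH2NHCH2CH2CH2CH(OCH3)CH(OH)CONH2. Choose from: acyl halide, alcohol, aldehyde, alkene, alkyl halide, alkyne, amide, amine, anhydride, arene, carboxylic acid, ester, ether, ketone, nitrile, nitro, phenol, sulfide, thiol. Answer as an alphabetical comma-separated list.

alcohol, alkyl halide, amide, amine, anhydride, carboxylic acid, ether, ketone, nitrile, sulfide

Taking each segment in turn:
  CH(COOH): pendant –COOH: carbonyl C bonded to C and –OH → carboxylic acid.
  CH(F): halogen on an sp³ carbon → alkyl halide.
  CH(CN): pendant –C≡N: nitrile.
  CH2CO-O-COCH2: two acyl groups sharing one oxygen, –C(=O)–O–C(=O)– → anhydride.
  CH2SCH2: C–S–C linkage → sulfide (thioether).
  CO: –C(=O)– with carbon on both sides → ketone.
  CH2NHCH2: C–N–C with sp³ carbons and no adjacent C=O → amine (secondary).
  CH(OCH3): pendant –OCH3: C–O–C with sp³ C, no adjacent C=O → ether.
  CH(OH): –OH on an sp³ carbon → alcohol (secondary).
  CONH2: –C(=O)NH2: carbonyl C bonded to C and to N → amide (the N is not a separate amine).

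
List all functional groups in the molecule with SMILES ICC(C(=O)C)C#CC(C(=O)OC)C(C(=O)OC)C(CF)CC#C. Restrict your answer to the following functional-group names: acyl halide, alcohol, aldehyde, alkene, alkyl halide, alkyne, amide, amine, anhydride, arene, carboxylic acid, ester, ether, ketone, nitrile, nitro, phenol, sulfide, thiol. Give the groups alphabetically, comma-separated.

alkyl halide, alkyne, ester, ketone

Taking each segment in turn:
  ICH2: halogen on an sp³ carbon → alkyl halide.
  CH(COCH3): pendant –COCH3: carbonyl C bonded to two carbons → ketone.
  C≡C: C≡C triple bond → alkyne.
  CH(COOCH3): pendant –COOCH3: carbonyl C bonded to C and –OCH3 → ester.
  CH(COOCH3): pendant –COOCH3: carbonyl C bonded to C and –OCH3 → ester.
  CH(CH2F): pendant –CH2X: halogen on sp³ carbon → alkyl halide.
  C≡CH: C≡C triple bond → alkyne.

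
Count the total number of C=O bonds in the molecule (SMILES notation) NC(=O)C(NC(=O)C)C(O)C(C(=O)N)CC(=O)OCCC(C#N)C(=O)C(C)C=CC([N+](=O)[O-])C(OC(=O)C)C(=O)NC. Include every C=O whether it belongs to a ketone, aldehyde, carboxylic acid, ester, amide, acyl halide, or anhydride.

H2NCO: amide, 1 C=O (running total 1).
CH(NHCOCH3): amide, 1 C=O (running total 2).
CH(CONH2): amide, 1 C=O (running total 3).
CH2COOCH2: ester, 1 C=O (running total 4).
CO: ketone, 1 C=O (running total 5).
CH(OCOCH3): ester, 1 C=O (running total 6).
CONHCH3: amide, 1 C=O (running total 7).

7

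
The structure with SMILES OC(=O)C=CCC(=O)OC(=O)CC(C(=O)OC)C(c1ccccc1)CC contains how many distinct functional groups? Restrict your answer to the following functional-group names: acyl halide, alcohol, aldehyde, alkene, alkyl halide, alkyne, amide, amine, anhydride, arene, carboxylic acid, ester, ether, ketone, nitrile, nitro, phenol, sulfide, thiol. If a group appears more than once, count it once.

Reading the structure from left to right:
  HOOC: –COOH: carbonyl C bonded to –OH and C → carboxylic acid (the –OH is not a separate alcohol).
  CH=CH: C=C double bond → alkene.
  CH2CO-O-COCH2: two acyl groups sharing one oxygen, –C(=O)–O–C(=O)– → anhydride.
  CH(COOCH3): pendant –COOCH3: carbonyl C bonded to C and –OCH3 → ester.
  CH(C6H5): pendant –C6H5: benzene ring → arene.
Distinct types present: alkene, anhydride, arene, carboxylic acid, ester.

5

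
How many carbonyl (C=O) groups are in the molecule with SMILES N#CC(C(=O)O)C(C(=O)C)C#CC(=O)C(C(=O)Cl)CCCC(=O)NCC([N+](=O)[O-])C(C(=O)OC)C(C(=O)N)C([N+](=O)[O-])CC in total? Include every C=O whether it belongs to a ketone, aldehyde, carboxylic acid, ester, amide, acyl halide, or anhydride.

CH(COOH): carboxylic acid, 1 C=O (running total 1).
CH(COCH3): ketone, 1 C=O (running total 2).
CO: ketone, 1 C=O (running total 3).
CH(COCl): acyl halide, 1 C=O (running total 4).
CH2CONHCH2: amide, 1 C=O (running total 5).
CH(COOCH3): ester, 1 C=O (running total 6).
CH(CONH2): amide, 1 C=O (running total 7).

7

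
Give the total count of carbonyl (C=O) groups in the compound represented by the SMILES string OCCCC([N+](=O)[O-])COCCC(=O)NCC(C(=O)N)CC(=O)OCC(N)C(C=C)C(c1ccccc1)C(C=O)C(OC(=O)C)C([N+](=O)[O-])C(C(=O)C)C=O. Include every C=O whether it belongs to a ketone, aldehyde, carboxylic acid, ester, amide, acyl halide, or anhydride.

7

CH2CONHCH2: amide, 1 C=O (running total 1).
CH(CONH2): amide, 1 C=O (running total 2).
CH2COOCH2: ester, 1 C=O (running total 3).
CH(CHO): aldehyde, 1 C=O (running total 4).
CH(OCOCH3): ester, 1 C=O (running total 5).
CH(COCH3): ketone, 1 C=O (running total 6).
CHO: aldehyde, 1 C=O (running total 7).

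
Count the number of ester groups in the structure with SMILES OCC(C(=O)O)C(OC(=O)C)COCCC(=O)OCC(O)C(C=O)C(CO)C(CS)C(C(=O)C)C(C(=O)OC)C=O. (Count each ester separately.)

3

Working along the chain:
  HOCH2: HO– on an sp³ carbon → alcohol.
  CH(COOH): pendant –COOH: carbonyl C bonded to C and –OH → carboxylic acid.
  CH(OCOCH3): pendant –OC(=O)CH3: an acyloxy group → ester.
  CH2OCH2: C–O–C with sp³ carbons on both sides and no adjacent C=O → ether.
  CH2COOCH2: –C(=O)–O–C with C on the carbonyl side → ester.
  CH(OH): –OH on an sp³ carbon → alcohol (secondary).
  CH(CHO): pendant –CHO: carbonyl C bonded to C and H → aldehyde.
  CH(CH2OH): pendant –CH2OH on an sp³ backbone C → alcohol.
  CH(CH2SH): pendant –CH2SH → thiol.
  CH(COCH3): pendant –COCH3: carbonyl C bonded to two carbons → ketone.
  CH(COOCH3): pendant –COOCH3: carbonyl C bonded to C and –OCH3 → ester.
  CHO: terminal –CHO: carbonyl C bonded to H and C → aldehyde.
Ester appears at: CH(OCOCH3), CH2COOCH2, CH(COOCH3) → 3.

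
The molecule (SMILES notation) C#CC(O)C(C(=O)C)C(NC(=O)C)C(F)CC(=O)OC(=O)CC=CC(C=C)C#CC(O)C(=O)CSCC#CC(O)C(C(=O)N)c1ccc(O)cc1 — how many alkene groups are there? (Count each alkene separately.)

2

Taking each segment in turn:
  HC≡C: C≡C triple bond → alkyne.
  CH(OH): –OH on an sp³ carbon → alcohol (secondary).
  CH(COCH3): pendant –COCH3: carbonyl C bonded to two carbons → ketone.
  CH(NHCOCH3): pendant –NHC(=O)CH3: N bonded to a carbonyl → amide (not amine).
  CH(F): halogen on an sp³ carbon → alkyl halide.
  CH2CO-O-COCH2: two acyl groups sharing one oxygen, –C(=O)–O–C(=O)– → anhydride.
  CH=CH: C=C double bond → alkene.
  CH(CH=CH2): pendant –CH=CH2: C=C double bond → alkene.
  C≡C: C≡C triple bond → alkyne.
  CH(OH): –OH on an sp³ carbon → alcohol (secondary).
  CO: –C(=O)– with carbon on both sides → ketone.
  CH2SCH2: C–S–C linkage → sulfide (thioether).
  C≡C: C≡C triple bond → alkyne.
  CH(OH): –OH on an sp³ carbon → alcohol (secondary).
  CH(CONH2): pendant –CONH2: carbonyl C bonded to C and N → amide.
  C6H4OH: –OH attached directly to an aromatic ring → phenol (not alcohol); the ring itself is an arene.
Alkene appears at: CH=CH, CH(CH=CH2) → 2.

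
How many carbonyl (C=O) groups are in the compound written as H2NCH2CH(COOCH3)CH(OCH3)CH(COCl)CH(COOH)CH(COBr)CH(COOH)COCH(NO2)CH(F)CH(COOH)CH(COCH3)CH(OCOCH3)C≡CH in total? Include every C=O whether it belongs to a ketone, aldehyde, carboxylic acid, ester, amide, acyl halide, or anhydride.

9

CH(COOCH3): ester, 1 C=O (running total 1).
CH(COCl): acyl halide, 1 C=O (running total 2).
CH(COOH): carboxylic acid, 1 C=O (running total 3).
CH(COBr): acyl halide, 1 C=O (running total 4).
CH(COOH): carboxylic acid, 1 C=O (running total 5).
CO: ketone, 1 C=O (running total 6).
CH(COOH): carboxylic acid, 1 C=O (running total 7).
CH(COCH3): ketone, 1 C=O (running total 8).
CH(OCOCH3): ester, 1 C=O (running total 9).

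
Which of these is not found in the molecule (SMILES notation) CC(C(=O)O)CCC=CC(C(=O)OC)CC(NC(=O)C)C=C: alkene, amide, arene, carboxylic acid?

carboxylic acid: present (CH(COOH) — pendant –COOH: carbonyl C bonded to C and –OH → carboxylic acid).
alkene: present (CH=CH — C=C double bond → alkene).
amide: present (CH(NHCOCH3) — pendant –NHC(=O)CH3: N bonded to a carbonyl → amide (not amine)).
arene: no segment matches this pattern.

arene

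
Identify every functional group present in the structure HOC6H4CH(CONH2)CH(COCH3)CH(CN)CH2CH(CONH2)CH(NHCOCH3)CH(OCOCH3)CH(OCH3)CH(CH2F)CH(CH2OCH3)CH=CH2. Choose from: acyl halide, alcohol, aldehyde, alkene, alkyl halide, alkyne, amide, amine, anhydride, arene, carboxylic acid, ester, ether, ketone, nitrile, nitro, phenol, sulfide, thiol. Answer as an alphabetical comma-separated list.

alkene, alkyl halide, amide, arene, ester, ether, ketone, nitrile, phenol

–OH attached directly to an aromatic ring → phenol (not alcohol); the ring itself is an arene.
pendant –CONH2: carbonyl C bonded to C and N → amide.
pendant –COCH3: carbonyl C bonded to two carbons → ketone.
pendant –C≡N: nitrile.
pendant –CONH2: carbonyl C bonded to C and N → amide.
pendant –NHC(=O)CH3: N bonded to a carbonyl → amide (not amine).
pendant –OC(=O)CH3: an acyloxy group → ester.
pendant –OCH3: C–O–C with sp³ C, no adjacent C=O → ether.
pendant –CH2X: halogen on sp³ carbon → alkyl halide.
pendant –CH2OCH3: C–O–C linkage → ether.
C=C double bond → alkene.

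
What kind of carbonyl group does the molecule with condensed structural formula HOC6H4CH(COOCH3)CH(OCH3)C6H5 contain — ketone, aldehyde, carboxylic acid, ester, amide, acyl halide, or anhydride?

ester

The carbonyl is in the CH(COOCH3) segment: pendant –COOCH3: carbonyl C bonded to C and –OCH3 → ester.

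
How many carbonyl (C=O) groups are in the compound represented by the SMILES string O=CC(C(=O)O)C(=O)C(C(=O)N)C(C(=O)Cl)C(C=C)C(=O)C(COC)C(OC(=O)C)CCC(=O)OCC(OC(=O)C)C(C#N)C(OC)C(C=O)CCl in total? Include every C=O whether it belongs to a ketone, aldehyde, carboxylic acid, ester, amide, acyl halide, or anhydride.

10

OHC: aldehyde, 1 C=O (running total 1).
CH(COOH): carboxylic acid, 1 C=O (running total 2).
CO: ketone, 1 C=O (running total 3).
CH(CONH2): amide, 1 C=O (running total 4).
CH(COCl): acyl halide, 1 C=O (running total 5).
CO: ketone, 1 C=O (running total 6).
CH(OCOCH3): ester, 1 C=O (running total 7).
CH2COOCH2: ester, 1 C=O (running total 8).
CH(OCOCH3): ester, 1 C=O (running total 9).
CH(CHO): aldehyde, 1 C=O (running total 10).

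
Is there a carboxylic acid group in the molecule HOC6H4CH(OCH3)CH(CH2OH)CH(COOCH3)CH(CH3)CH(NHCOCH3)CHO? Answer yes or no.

–OH attached directly to an aromatic ring → phenol (not alcohol); the ring itself is an arene.
pendant –OCH3: C–O–C with sp³ C, no adjacent C=O → ether.
pendant –CH2OH on an sp³ backbone C → alcohol.
pendant –COOCH3: carbonyl C bonded to C and –OCH3 → ester.
pendant –NHC(=O)CH3: N bonded to a carbonyl → amide (not amine).
terminal –CHO: carbonyl C bonded to H and C → aldehyde.
In CH(COOCH3), the acyl oxygen is bonded to carbon (–O–C), not to H, so this is an ester. In CH(NHCOCH3), the carbonyl is bonded to nitrogen, not to –OH; that is an amide.
The groups actually present are: alcohol, aldehyde, amide, arene, ester, ether, phenol.

no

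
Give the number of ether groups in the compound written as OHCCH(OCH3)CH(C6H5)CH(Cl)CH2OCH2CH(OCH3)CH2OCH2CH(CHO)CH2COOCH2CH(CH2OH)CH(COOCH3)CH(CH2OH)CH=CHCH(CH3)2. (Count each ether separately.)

4

Taking each segment in turn:
  OHC: terminal –CHO: carbonyl C bonded to H and C → aldehyde.
  CH(OCH3): pendant –OCH3: C–O–C with sp³ C, no adjacent C=O → ether.
  CH(C6H5): pendant –C6H5: benzene ring → arene.
  CH(Cl): halogen on an sp³ carbon → alkyl halide.
  CH2OCH2: C–O–C with sp³ carbons on both sides and no adjacent C=O → ether.
  CH(OCH3): pendant –OCH3: C–O–C with sp³ C, no adjacent C=O → ether.
  CH2OCH2: C–O–C with sp³ carbons on both sides and no adjacent C=O → ether.
  CH(CHO): pendant –CHO: carbonyl C bonded to C and H → aldehyde.
  CH2COOCH2: –C(=O)–O–C with C on the carbonyl side → ester.
  CH(CH2OH): pendant –CH2OH on an sp³ backbone C → alcohol.
  CH(COOCH3): pendant –COOCH3: carbonyl C bonded to C and –OCH3 → ester.
  CH(CH2OH): pendant –CH2OH on an sp³ backbone C → alcohol.
  CH=CH: C=C double bond → alkene.
Ether appears at: CH(OCH3), CH2OCH2, CH(OCH3), CH2OCH2 → 4.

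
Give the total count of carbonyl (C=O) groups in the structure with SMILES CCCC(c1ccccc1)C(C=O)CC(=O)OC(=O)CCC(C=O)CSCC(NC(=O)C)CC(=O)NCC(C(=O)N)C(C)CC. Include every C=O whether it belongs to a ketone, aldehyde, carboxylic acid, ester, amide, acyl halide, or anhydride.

7

CH(CHO): aldehyde, 1 C=O (running total 1).
CH2CO-O-COCH2: anhydride, 2 C=O (running total 3).
CH(CHO): aldehyde, 1 C=O (running total 4).
CH(NHCOCH3): amide, 1 C=O (running total 5).
CH2CONHCH2: amide, 1 C=O (running total 6).
CH(CONH2): amide, 1 C=O (running total 7).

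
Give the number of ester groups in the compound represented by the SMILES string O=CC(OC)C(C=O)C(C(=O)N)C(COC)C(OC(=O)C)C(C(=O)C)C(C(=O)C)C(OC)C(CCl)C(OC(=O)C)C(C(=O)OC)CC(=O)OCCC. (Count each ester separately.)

Taking each segment in turn:
  OHC: terminal –CHO: carbonyl C bonded to H and C → aldehyde.
  CH(OCH3): pendant –OCH3: C–O–C with sp³ C, no adjacent C=O → ether.
  CH(CHO): pendant –CHO: carbonyl C bonded to C and H → aldehyde.
  CH(CONH2): pendant –CONH2: carbonyl C bonded to C and N → amide.
  CH(CH2OCH3): pendant –CH2OCH3: C–O–C linkage → ether.
  CH(OCOCH3): pendant –OC(=O)CH3: an acyloxy group → ester.
  CH(COCH3): pendant –COCH3: carbonyl C bonded to two carbons → ketone.
  CH(COCH3): pendant –COCH3: carbonyl C bonded to two carbons → ketone.
  CH(OCH3): pendant –OCH3: C–O–C with sp³ C, no adjacent C=O → ether.
  CH(CH2Cl): pendant –CH2X: halogen on sp³ carbon → alkyl halide.
  CH(OCOCH3): pendant –OC(=O)CH3: an acyloxy group → ester.
  CH(COOCH3): pendant –COOCH3: carbonyl C bonded to C and –OCH3 → ester.
  CH2COOCH2: –C(=O)–O–C with C on the carbonyl side → ester.
Ester appears at: CH(OCOCH3), CH(OCOCH3), CH(COOCH3), CH2COOCH2 → 4.

4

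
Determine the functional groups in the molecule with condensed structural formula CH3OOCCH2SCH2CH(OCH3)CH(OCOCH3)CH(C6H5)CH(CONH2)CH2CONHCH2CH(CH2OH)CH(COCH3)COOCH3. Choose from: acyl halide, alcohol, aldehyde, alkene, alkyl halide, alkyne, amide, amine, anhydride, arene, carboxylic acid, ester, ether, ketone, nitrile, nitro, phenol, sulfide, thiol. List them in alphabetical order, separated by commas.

CH3O–C(=O)–: carbonyl C bonded to C and to –OCH3 → ester (not ketone + ether).
C–S–C linkage → sulfide (thioether).
pendant –OCH3: C–O–C with sp³ C, no adjacent C=O → ether.
pendant –OC(=O)CH3: an acyloxy group → ester.
pendant –C6H5: benzene ring → arene.
pendant –CONH2: carbonyl C bonded to C and N → amide.
–C(=O)–N– linkage → amide (the N is not an amine).
pendant –CH2OH on an sp³ backbone C → alcohol.
pendant –COCH3: carbonyl C bonded to two carbons → ketone.
–C(=O)OCH3: carbonyl C bonded to C and to –OCH3 → ester (not ketone + ether).

alcohol, amide, arene, ester, ether, ketone, sulfide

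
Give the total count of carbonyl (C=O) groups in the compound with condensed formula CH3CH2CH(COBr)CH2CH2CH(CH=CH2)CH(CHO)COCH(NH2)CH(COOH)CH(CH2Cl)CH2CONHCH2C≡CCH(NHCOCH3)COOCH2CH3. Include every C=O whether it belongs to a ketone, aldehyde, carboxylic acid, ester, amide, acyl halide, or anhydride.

7

CH(COBr): acyl halide, 1 C=O (running total 1).
CH(CHO): aldehyde, 1 C=O (running total 2).
CO: ketone, 1 C=O (running total 3).
CH(COOH): carboxylic acid, 1 C=O (running total 4).
CH2CONHCH2: amide, 1 C=O (running total 5).
CH(NHCOCH3): amide, 1 C=O (running total 6).
COOCH2CH3: ester, 1 C=O (running total 7).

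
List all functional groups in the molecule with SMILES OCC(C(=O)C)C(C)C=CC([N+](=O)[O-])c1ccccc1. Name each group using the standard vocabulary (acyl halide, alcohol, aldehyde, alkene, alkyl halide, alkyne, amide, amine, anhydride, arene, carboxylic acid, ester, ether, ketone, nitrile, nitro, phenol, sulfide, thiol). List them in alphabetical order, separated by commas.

Working along the chain:
  HOCH2: HO– on an sp³ carbon → alcohol.
  CH(COCH3): pendant –COCH3: carbonyl C bonded to two carbons → ketone.
  CH=CH: C=C double bond → alkene.
  CH(NO2): –NO2 on an sp³ carbon → nitro (the N=O is not a carbonyl).
  C6H5: –C6H5 phenyl ring → arene.

alcohol, alkene, arene, ketone, nitro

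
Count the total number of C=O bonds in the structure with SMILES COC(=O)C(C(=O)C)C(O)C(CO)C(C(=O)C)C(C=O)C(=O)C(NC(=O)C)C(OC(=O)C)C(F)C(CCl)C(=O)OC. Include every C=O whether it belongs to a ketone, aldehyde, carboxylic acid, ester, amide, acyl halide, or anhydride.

CH3OOC: ester, 1 C=O (running total 1).
CH(COCH3): ketone, 1 C=O (running total 2).
CH(COCH3): ketone, 1 C=O (running total 3).
CH(CHO): aldehyde, 1 C=O (running total 4).
CO: ketone, 1 C=O (running total 5).
CH(NHCOCH3): amide, 1 C=O (running total 6).
CH(OCOCH3): ester, 1 C=O (running total 7).
COOCH3: ester, 1 C=O (running total 8).

8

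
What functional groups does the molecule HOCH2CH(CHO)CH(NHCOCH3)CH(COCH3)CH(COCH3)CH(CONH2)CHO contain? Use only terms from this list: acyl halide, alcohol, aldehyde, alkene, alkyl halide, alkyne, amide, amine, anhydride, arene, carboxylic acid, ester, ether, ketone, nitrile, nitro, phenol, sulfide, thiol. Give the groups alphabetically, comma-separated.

Reading the structure from left to right:
  HOCH2: HO– on an sp³ carbon → alcohol.
  CH(CHO): pendant –CHO: carbonyl C bonded to C and H → aldehyde.
  CH(NHCOCH3): pendant –NHC(=O)CH3: N bonded to a carbonyl → amide (not amine).
  CH(COCH3): pendant –COCH3: carbonyl C bonded to two carbons → ketone.
  CH(COCH3): pendant –COCH3: carbonyl C bonded to two carbons → ketone.
  CH(CONH2): pendant –CONH2: carbonyl C bonded to C and N → amide.
  CHO: terminal –CHO: carbonyl C bonded to H and C → aldehyde.

alcohol, aldehyde, amide, ketone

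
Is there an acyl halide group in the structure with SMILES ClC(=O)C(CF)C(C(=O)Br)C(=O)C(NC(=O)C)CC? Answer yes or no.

–C(=O)Cl: carbonyl C bonded to C and to a halogen → acyl halide (not alkyl halide).
pendant –CH2X: halogen on sp³ carbon → alkyl halide.
pendant –C(=O)X: carbonyl C bonded to C and halogen → acyl halide.
–C(=O)– with carbon on both sides → ketone.
pendant –NHC(=O)CH3: N bonded to a carbonyl → amide (not amine).
The ClCO segment supplies the acyl halide: –C(=O)Cl: carbonyl C bonded to C and to a halogen → acyl halide (not alkyl halide).

yes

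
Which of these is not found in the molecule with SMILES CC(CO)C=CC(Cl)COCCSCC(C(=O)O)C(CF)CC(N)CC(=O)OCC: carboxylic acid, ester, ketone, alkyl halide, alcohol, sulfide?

carboxylic acid: present (CH(COOH) — pendant –COOH: carbonyl C bonded to C and –OH → carboxylic acid).
ester: present (COOCH2CH3 — –C(=O)OCH2CH3: carbonyl C bonded to C and to –OEt → ester).
alcohol: present (CH(CH2OH) — pendant –CH2OH on an sp³ backbone C → alcohol).
alkyl halide: present (CH(Cl) — halogen on an sp³ carbon → alkyl halide).
sulfide: present (CH2SCH2 — C–S–C linkage → sulfide (thioether)).
ketone: absent. In COOCH2CH3, the C=O is bonded to an –O–C group, which defines an ester, not a ketone. In CH(COOH), the C=O bears an –OH, making it a carboxylic acid rather than a ketone.

ketone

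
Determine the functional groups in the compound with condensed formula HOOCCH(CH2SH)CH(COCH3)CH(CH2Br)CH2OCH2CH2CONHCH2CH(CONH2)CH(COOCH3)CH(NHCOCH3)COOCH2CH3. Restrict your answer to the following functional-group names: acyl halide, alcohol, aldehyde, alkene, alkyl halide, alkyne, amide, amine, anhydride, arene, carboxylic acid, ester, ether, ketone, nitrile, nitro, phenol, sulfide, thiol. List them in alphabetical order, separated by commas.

–COOH: carbonyl C bonded to –OH and C → carboxylic acid (the –OH is not a separate alcohol).
pendant –CH2SH → thiol.
pendant –COCH3: carbonyl C bonded to two carbons → ketone.
pendant –CH2X: halogen on sp³ carbon → alkyl halide.
C–O–C with sp³ carbons on both sides and no adjacent C=O → ether.
–C(=O)–N– linkage → amide (the N is not an amine).
pendant –CONH2: carbonyl C bonded to C and N → amide.
pendant –COOCH3: carbonyl C bonded to C and –OCH3 → ester.
pendant –NHC(=O)CH3: N bonded to a carbonyl → amide (not amine).
–C(=O)OCH2CH3: carbonyl C bonded to C and to –OEt → ester.

alkyl halide, amide, carboxylic acid, ester, ether, ketone, thiol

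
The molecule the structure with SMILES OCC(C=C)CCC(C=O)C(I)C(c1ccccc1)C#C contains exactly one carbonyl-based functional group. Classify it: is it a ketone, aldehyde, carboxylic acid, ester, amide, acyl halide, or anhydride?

aldehyde

The carbonyl is in the CH(CHO) segment: pendant –CHO: carbonyl C bonded to C and H → aldehyde.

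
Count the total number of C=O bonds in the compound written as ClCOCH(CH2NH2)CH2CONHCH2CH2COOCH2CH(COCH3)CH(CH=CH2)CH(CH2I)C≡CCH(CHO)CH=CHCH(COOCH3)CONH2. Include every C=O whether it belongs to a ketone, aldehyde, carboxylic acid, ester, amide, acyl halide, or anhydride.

ClCO: acyl halide, 1 C=O (running total 1).
CH2CONHCH2: amide, 1 C=O (running total 2).
CH2COOCH2: ester, 1 C=O (running total 3).
CH(COCH3): ketone, 1 C=O (running total 4).
CH(CHO): aldehyde, 1 C=O (running total 5).
CH(COOCH3): ester, 1 C=O (running total 6).
CONH2: amide, 1 C=O (running total 7).

7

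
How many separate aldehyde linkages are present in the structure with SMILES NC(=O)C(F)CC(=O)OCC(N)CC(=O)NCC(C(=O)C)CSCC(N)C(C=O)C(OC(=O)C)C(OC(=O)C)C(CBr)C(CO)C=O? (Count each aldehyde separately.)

2

–C(=O)NH2: carbonyl C bonded to C and to N → amide (the N is not a separate amine).
halogen on an sp³ carbon → alkyl halide.
–C(=O)–O–C with C on the carbonyl side → ester.
–NH2 on an sp³ carbon with no adjacent C=O → amine.
–C(=O)–N– linkage → amide (the N is not an amine).
pendant –COCH3: carbonyl C bonded to two carbons → ketone.
C–S–C linkage → sulfide (thioether).
–NH2 on an sp³ carbon with no adjacent C=O → amine.
pendant –CHO: carbonyl C bonded to C and H → aldehyde.
pendant –OC(=O)CH3: an acyloxy group → ester.
pendant –OC(=O)CH3: an acyloxy group → ester.
pendant –CH2X: halogen on sp³ carbon → alkyl halide.
pendant –CH2OH on an sp³ backbone C → alcohol.
terminal –CHO: carbonyl C bonded to H and C → aldehyde.
Aldehyde appears at: CH(CHO), CHO → 2.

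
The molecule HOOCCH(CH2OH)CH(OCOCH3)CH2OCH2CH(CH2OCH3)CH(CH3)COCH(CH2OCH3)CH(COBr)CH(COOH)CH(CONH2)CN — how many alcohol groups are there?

Working along the chain:
  HOOC: –COOH: carbonyl C bonded to –OH and C → carboxylic acid (the –OH is not a separate alcohol).
  CH(CH2OH): pendant –CH2OH on an sp³ backbone C → alcohol.
  CH(OCOCH3): pendant –OC(=O)CH3: an acyloxy group → ester.
  CH2OCH2: C–O–C with sp³ carbons on both sides and no adjacent C=O → ether.
  CH(CH2OCH3): pendant –CH2OCH3: C–O–C linkage → ether.
  CO: –C(=O)– with carbon on both sides → ketone.
  CH(CH2OCH3): pendant –CH2OCH3: C–O–C linkage → ether.
  CH(COBr): pendant –C(=O)X: carbonyl C bonded to C and halogen → acyl halide.
  CH(COOH): pendant –COOH: carbonyl C bonded to C and –OH → carboxylic acid.
  CH(CONH2): pendant –CONH2: carbonyl C bonded to C and N → amide.
  CN: –C≡N: carbon triple-bonded to nitrogen → nitrile.
Alcohol appears at: CH(CH2OH) → 1.

1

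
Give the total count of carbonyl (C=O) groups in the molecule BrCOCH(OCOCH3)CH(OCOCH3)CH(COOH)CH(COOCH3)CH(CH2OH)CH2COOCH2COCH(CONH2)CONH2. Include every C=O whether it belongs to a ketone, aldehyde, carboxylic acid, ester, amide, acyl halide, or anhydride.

9

BrCO: acyl halide, 1 C=O (running total 1).
CH(OCOCH3): ester, 1 C=O (running total 2).
CH(OCOCH3): ester, 1 C=O (running total 3).
CH(COOH): carboxylic acid, 1 C=O (running total 4).
CH(COOCH3): ester, 1 C=O (running total 5).
CH2COOCH2: ester, 1 C=O (running total 6).
CO: ketone, 1 C=O (running total 7).
CH(CONH2): amide, 1 C=O (running total 8).
CONH2: amide, 1 C=O (running total 9).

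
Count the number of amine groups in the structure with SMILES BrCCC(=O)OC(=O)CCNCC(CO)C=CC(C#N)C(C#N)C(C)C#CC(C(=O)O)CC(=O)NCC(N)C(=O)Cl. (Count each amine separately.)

halogen on an sp³ carbon → alkyl halide.
two acyl groups sharing one oxygen, –C(=O)–O–C(=O)– → anhydride.
C–N–C with sp³ carbons and no adjacent C=O → amine (secondary).
pendant –CH2OH on an sp³ backbone C → alcohol.
C=C double bond → alkene.
pendant –C≡N: nitrile.
pendant –C≡N: nitrile.
C≡C triple bond → alkyne.
pendant –COOH: carbonyl C bonded to C and –OH → carboxylic acid.
–C(=O)–N– linkage → amide (the N is not an amine).
–NH2 on an sp³ carbon with no adjacent C=O → amine.
–C(=O)Cl: carbonyl C bonded to C and to a halogen → acyl halide (not alkyl halide).
Amine appears at: CH2NHCH2, CH(NH2) → 2.

2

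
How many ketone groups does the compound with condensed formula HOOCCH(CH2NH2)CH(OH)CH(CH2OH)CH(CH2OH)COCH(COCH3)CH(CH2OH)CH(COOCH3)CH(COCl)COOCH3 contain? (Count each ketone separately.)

2

Working along the chain:
  HOOC: –COOH: carbonyl C bonded to –OH and C → carboxylic acid (the –OH is not a separate alcohol).
  CH(CH2NH2): pendant –CH2NH2: N on sp³ C, no adjacent C=O → amine.
  CH(OH): –OH on an sp³ carbon → alcohol (secondary).
  CH(CH2OH): pendant –CH2OH on an sp³ backbone C → alcohol.
  CH(CH2OH): pendant –CH2OH on an sp³ backbone C → alcohol.
  CO: –C(=O)– with carbon on both sides → ketone.
  CH(COCH3): pendant –COCH3: carbonyl C bonded to two carbons → ketone.
  CH(CH2OH): pendant –CH2OH on an sp³ backbone C → alcohol.
  CH(COOCH3): pendant –COOCH3: carbonyl C bonded to C and –OCH3 → ester.
  CH(COCl): pendant –C(=O)X: carbonyl C bonded to C and halogen → acyl halide.
  COOCH3: –C(=O)OCH3: carbonyl C bonded to C and to –OCH3 → ester (not ketone + ether).
Ketone appears at: CO, CH(COCH3) → 2.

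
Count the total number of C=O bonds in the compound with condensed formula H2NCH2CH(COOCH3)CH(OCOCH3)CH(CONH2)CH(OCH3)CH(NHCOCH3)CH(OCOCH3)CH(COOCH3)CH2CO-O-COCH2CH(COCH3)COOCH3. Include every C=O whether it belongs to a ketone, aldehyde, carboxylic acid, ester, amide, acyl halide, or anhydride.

10

CH(COOCH3): ester, 1 C=O (running total 1).
CH(OCOCH3): ester, 1 C=O (running total 2).
CH(CONH2): amide, 1 C=O (running total 3).
CH(NHCOCH3): amide, 1 C=O (running total 4).
CH(OCOCH3): ester, 1 C=O (running total 5).
CH(COOCH3): ester, 1 C=O (running total 6).
CH2CO-O-COCH2: anhydride, 2 C=O (running total 8).
CH(COCH3): ketone, 1 C=O (running total 9).
COOCH3: ester, 1 C=O (running total 10).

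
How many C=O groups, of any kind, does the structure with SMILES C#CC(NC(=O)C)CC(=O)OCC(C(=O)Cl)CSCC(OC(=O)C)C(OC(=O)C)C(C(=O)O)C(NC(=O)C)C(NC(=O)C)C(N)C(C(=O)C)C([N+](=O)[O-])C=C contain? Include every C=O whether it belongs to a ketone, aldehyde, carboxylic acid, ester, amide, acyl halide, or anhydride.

9

CH(NHCOCH3): amide, 1 C=O (running total 1).
CH2COOCH2: ester, 1 C=O (running total 2).
CH(COCl): acyl halide, 1 C=O (running total 3).
CH(OCOCH3): ester, 1 C=O (running total 4).
CH(OCOCH3): ester, 1 C=O (running total 5).
CH(COOH): carboxylic acid, 1 C=O (running total 6).
CH(NHCOCH3): amide, 1 C=O (running total 7).
CH(NHCOCH3): amide, 1 C=O (running total 8).
CH(COCH3): ketone, 1 C=O (running total 9).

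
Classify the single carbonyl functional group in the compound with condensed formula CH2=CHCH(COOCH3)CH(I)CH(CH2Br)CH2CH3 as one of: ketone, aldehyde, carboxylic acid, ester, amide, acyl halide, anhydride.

ester

The carbonyl is in the CH(COOCH3) segment: pendant –COOCH3: carbonyl C bonded to C and –OCH3 → ester.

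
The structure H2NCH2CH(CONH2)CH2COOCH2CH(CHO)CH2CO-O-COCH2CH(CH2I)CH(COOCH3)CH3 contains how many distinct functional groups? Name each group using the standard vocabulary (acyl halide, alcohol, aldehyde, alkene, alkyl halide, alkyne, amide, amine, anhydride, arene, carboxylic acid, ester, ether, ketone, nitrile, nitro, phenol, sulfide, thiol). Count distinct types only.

6

Reading the structure from left to right:
  H2NCH2: –NH2 on an sp³ carbon with no adjacent C=O → amine.
  CH(CONH2): pendant –CONH2: carbonyl C bonded to C and N → amide.
  CH2COOCH2: –C(=O)–O–C with C on the carbonyl side → ester.
  CH(CHO): pendant –CHO: carbonyl C bonded to C and H → aldehyde.
  CH2CO-O-COCH2: two acyl groups sharing one oxygen, –C(=O)–O–C(=O)– → anhydride.
  CH(CH2I): pendant –CH2X: halogen on sp³ carbon → alkyl halide.
  CH(COOCH3): pendant –COOCH3: carbonyl C bonded to C and –OCH3 → ester.
Distinct types present: aldehyde, alkyl halide, amide, amine, anhydride, ester.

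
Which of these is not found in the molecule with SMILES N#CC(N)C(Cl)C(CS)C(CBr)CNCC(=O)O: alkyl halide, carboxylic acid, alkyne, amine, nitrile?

alkyl halide: present (CH(Cl) — halogen on an sp³ carbon → alkyl halide).
amine: present (CH(NH2) — –NH2 on an sp³ carbon with no adjacent C=O → amine).
carboxylic acid: present (COOH — –COOH: carbonyl C bonded to –OH and C → carboxylic acid (the –OH is not a separate alcohol)).
nitrile: present (N≡C — N≡C–: carbon triple-bonded to nitrogen → nitrile).
alkyne: absent. In N≡C, the triple bond is C≡N, not C≡C, so it is a nitrile.

alkyne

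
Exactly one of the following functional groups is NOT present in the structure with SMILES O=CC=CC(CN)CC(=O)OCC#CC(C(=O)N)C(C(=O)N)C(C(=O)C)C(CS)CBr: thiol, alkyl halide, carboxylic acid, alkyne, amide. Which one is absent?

carboxylic acid

alkyne: present (C≡C — C≡C triple bond → alkyne).
thiol: present (CH(CH2SH) — pendant –CH2SH → thiol).
amide: present (CH(CONH2) — pendant –CONH2: carbonyl C bonded to C and N → amide).
alkyl halide: present (CH2Br — halogen on an sp³ carbon → alkyl halide).
carboxylic acid: absent. In CH2COOCH2, the acyl oxygen is bonded to carbon (–O–C), not to H, so this is an ester. In CH(CONH2), the carbonyl is bonded to nitrogen, not to –OH; that is an amide.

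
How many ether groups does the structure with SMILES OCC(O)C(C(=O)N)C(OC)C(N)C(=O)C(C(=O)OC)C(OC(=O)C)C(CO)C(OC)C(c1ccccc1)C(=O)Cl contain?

2

Working along the chain:
  HOCH2: HO– on an sp³ carbon → alcohol.
  CH(OH): –OH on an sp³ carbon → alcohol (secondary).
  CH(CONH2): pendant –CONH2: carbonyl C bonded to C and N → amide.
  CH(OCH3): pendant –OCH3: C–O–C with sp³ C, no adjacent C=O → ether.
  CH(NH2): –NH2 on an sp³ carbon with no adjacent C=O → amine.
  CO: –C(=O)– with carbon on both sides → ketone.
  CH(COOCH3): pendant –COOCH3: carbonyl C bonded to C and –OCH3 → ester.
  CH(OCOCH3): pendant –OC(=O)CH3: an acyloxy group → ester.
  CH(CH2OH): pendant –CH2OH on an sp³ backbone C → alcohol.
  CH(OCH3): pendant –OCH3: C–O–C with sp³ C, no adjacent C=O → ether.
  CH(C6H5): pendant –C6H5: benzene ring → arene.
  COCl: –C(=O)Cl: carbonyl C bonded to C and to a halogen → acyl halide (not alkyl halide).
Ether appears at: CH(OCH3), CH(OCH3) → 2.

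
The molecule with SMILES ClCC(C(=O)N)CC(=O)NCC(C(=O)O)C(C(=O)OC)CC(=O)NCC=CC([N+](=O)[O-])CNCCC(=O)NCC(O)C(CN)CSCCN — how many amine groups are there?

halogen on an sp³ carbon → alkyl halide.
pendant –CONH2: carbonyl C bonded to C and N → amide.
–C(=O)–N– linkage → amide (the N is not an amine).
pendant –COOH: carbonyl C bonded to C and –OH → carboxylic acid.
pendant –COOCH3: carbonyl C bonded to C and –OCH3 → ester.
–C(=O)–N– linkage → amide (the N is not an amine).
C=C double bond → alkene.
–NO2 on an sp³ carbon → nitro (the N=O is not a carbonyl).
C–N–C with sp³ carbons and no adjacent C=O → amine (secondary).
–C(=O)–N– linkage → amide (the N is not an amine).
–OH on an sp³ carbon → alcohol (secondary).
pendant –CH2NH2: N on sp³ C, no adjacent C=O → amine.
C–S–C linkage → sulfide (thioether).
–NH2 on an sp³ carbon with no adjacent C=O → amine.
Amine appears at: CH2NHCH2, CH(CH2NH2), CH2NH2 → 3.

3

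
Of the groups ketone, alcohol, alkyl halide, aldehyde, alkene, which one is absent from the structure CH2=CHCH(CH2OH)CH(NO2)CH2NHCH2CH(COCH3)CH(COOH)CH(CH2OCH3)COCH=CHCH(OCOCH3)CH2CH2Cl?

aldehyde

alkene: present (CH2=CH — C=C double bond → alkene).
alkyl halide: present (CH2Cl — halogen on an sp³ carbon → alkyl halide).
ketone: present (CH(COCH3) — pendant –COCH3: carbonyl C bonded to two carbons → ketone).
alcohol: present (CH(CH2OH) — pendant –CH2OH on an sp³ backbone C → alcohol).
aldehyde: absent. In each of CH(COCH3) and CO, the carbonyl carbon is bonded to two carbons, so it is a ketone, not an aldehyde. In CH(COOH), the carbonyl carbon bears –OH, not –H, so it is a carboxylic acid.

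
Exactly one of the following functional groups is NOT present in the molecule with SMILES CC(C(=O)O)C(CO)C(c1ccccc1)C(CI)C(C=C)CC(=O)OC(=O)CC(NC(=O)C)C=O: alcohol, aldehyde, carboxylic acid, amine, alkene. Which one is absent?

alkene: present (CH(CH=CH2) — pendant –CH=CH2: C=C double bond → alkene).
aldehyde: present (CHO — terminal –CHO: carbonyl C bonded to H and C → aldehyde).
carboxylic acid: present (CH(COOH) — pendant –COOH: carbonyl C bonded to C and –OH → carboxylic acid).
alcohol: present (CH(CH2OH) — pendant –CH2OH on an sp³ backbone C → alcohol).
amine: absent. In CH(NHCOCH3), the nitrogen is bonded directly to a carbonyl carbon, making it part of an amide, not a free amine.

amine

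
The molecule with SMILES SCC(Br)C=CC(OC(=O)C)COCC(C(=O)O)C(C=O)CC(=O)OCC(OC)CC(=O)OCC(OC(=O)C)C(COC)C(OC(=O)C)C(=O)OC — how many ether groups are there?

3

–SH on an sp³ carbon → thiol.
halogen on an sp³ carbon → alkyl halide.
C=C double bond → alkene.
pendant –OC(=O)CH3: an acyloxy group → ester.
C–O–C with sp³ carbons on both sides and no adjacent C=O → ether.
pendant –COOH: carbonyl C bonded to C and –OH → carboxylic acid.
pendant –CHO: carbonyl C bonded to C and H → aldehyde.
–C(=O)–O–C with C on the carbonyl side → ester.
pendant –OCH3: C–O–C with sp³ C, no adjacent C=O → ether.
–C(=O)–O–C with C on the carbonyl side → ester.
pendant –OC(=O)CH3: an acyloxy group → ester.
pendant –CH2OCH3: C–O–C linkage → ether.
pendant –OC(=O)CH3: an acyloxy group → ester.
–C(=O)OCH3: carbonyl C bonded to C and to –OCH3 → ester (not ketone + ether).
Ether appears at: CH2OCH2, CH(OCH3), CH(CH2OCH3) → 3.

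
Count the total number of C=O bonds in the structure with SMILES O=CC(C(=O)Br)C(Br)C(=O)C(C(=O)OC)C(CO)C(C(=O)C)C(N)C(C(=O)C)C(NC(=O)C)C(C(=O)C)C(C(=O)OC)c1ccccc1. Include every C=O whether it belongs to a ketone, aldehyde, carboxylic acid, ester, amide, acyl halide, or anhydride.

OHC: aldehyde, 1 C=O (running total 1).
CH(COBr): acyl halide, 1 C=O (running total 2).
CO: ketone, 1 C=O (running total 3).
CH(COOCH3): ester, 1 C=O (running total 4).
CH(COCH3): ketone, 1 C=O (running total 5).
CH(COCH3): ketone, 1 C=O (running total 6).
CH(NHCOCH3): amide, 1 C=O (running total 7).
CH(COCH3): ketone, 1 C=O (running total 8).
CH(COOCH3): ester, 1 C=O (running total 9).

9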